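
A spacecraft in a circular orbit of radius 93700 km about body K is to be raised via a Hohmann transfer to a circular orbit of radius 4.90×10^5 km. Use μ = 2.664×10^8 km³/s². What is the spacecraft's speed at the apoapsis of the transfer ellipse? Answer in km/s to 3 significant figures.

Transfer-ellipse semi-major axis a_t = (r₁ + r₂)/2 = (93700 + 4.900×10^5)/2 = 2.9185×10^5 km.
At apoapsis, r = 4.900×10^5 km.
Applying v² = μ(2/r − 1/a_t): v = 13.21 km/s.

v = 13.2 km/s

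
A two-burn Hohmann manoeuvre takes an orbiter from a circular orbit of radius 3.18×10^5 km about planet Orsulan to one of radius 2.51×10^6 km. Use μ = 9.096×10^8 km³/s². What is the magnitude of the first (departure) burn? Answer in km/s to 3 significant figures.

Δv₁ = 17.8 km/s

Transfer-ellipse semi-major axis a_t = (r₁ + r₂)/2 = (3.180×10^5 + 2.510×10^6)/2 = 1.414×10^6 km.
Circular speed at r = 3.180×10^5 km: v_c = √(μ/r) = 53.482 km/s.
Transfer-orbit speed at the same r (vis-viva, a = a_t): v_t = √[μ(2/r − 1/a_t)] = 71.256 km/s.
Δv₁ = |v_t − v_c| = |71.256 − 53.482| = 17.77 km/s.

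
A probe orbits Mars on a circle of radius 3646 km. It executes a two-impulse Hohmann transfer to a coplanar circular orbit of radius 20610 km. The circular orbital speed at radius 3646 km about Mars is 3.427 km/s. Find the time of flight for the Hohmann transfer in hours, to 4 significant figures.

t = 5.633 hours

From the circular-orbit relation v² = μ/r at r = 3646 km: μ = v²r = (3.427)² × 3646 = 42819.8 km³/s².
Semi-major axis of the transfer orbit: a_t = (3646 + 20610)/2 = 12128 km.
Transfer time t = π√(a_t³/μ) = π√((12128)³ / 42819.8) = 20280 s.
Converting: 20280 s ÷ 3600 s/hour = 5.633 hours.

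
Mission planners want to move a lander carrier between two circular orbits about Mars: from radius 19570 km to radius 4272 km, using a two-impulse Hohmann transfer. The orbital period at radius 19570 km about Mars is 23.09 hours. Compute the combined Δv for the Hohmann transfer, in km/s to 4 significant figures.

From Kepler's third law T² = 4π²r³/μ at r = 19570 km, T = 23.09 hours = 23.09 × 3600 s = 83124 s: μ = 4π²r³/T² = 42823.2 km³/s².
Transfer-ellipse semi-major axis a_t = (r₁ + r₂)/2 = (19570 + 4272)/2 = 11921 km.
Circular speed at r₁: v₁ = √(μ/r₁) = √(42823.2/19570) = 1.47926 km/s.
On the transfer ellipse at r₁, v² = μ(2/r − 1/a) gives v_a = √[μ(2/r₁ − 1/a_t)] = 0.885531 km/s.
First burn Δv₁ = |v_a − v₁| = 0.5937 km/s.
At r₂, v₂ = √(μ/r₂) = 3.1661 km/s.
Transfer-orbit speed at r₂: v_p = √[μ(2/r₂ − 1/a_t)] = 4.0566 km/s.
Second burn Δv₂ = |v₂ − v_p| = 0.8905 km/s.
Total Δv = Δv₁ + Δv₂ = 1.484 km/s.

Δv = 1.484 km/s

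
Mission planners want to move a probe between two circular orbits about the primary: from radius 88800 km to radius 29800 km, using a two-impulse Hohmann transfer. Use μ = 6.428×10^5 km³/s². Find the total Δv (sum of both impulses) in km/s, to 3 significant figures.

Δv = 1.82 km/s

Transfer-ellipse semi-major axis a_t = (r₁ + r₂)/2 = (88800 + 29800)/2 = 59300 km.
Circular speed at r₁: v₁ = √(μ/r₁) = √(6.428×10^5/88800) = 2.6905 km/s.
On the transfer ellipse at r₁, vis-viva equation gives v_a = √[μ(2/r₁ − 1/a_t)] = 1.9073 km/s.
First burn Δv₁ = |v_a − v₁| = 0.7832 km/s.
Circular speed at r₂: v₂ = √(μ/r₂) = 4.644 km/s.
Transfer-orbit speed at r₂: v_p = √[μ(2/r₂ − 1/a_t)] = 5.683 km/s.
Second burn Δv₂ = |v₂ − v_p| = 1.039 km/s.
Total Δv = Δv₁ + Δv₂ = 1.822 km/s.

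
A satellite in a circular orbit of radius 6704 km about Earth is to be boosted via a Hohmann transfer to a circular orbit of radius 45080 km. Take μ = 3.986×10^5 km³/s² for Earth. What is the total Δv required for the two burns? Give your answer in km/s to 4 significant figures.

Δv = 3.924 km/s

Semi-major axis of the transfer orbit: a_t = (6704 + 45080)/2 = 25892 km.
Circular speed at r₁: v₁ = √(μ/r₁) = √(3.986×10^5/6704) = 7.71084 km/s.
Transfer-orbit speed at r₁ (vis-viva): v_p = √[μ(2/r₁ − 1/a_t)] = 10.1744 km/s.
First burn Δv₁ = |v_p − v₁| = 2.464 km/s.
At r₂, v₂ = √(μ/r₂) = 2.97356 km/s.
Transfer-orbit speed at r₂: v_a = √[μ(2/r₂ − 1/a_t)] = 1.51308 km/s.
Second burn Δv₂ = |v₂ − v_a| = 1.460 km/s.
Total Δv = Δv₁ + Δv₂ = 3.924 km/s.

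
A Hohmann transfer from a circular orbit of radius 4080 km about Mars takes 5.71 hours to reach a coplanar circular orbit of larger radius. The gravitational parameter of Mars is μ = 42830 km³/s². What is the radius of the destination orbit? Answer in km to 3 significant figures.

Transfer time t = 5.71 hours = 20556 s, and t = π√(a_t³/μ).
So a_t = (μ t²/π²)^(1/3) = (42830 × (20556)² / π²)^(1/3) = 12240 km.
Since a_t = (r₁ + r₂)/2, r₂ = 2a_t − r₁ = 2×12240 − 4080 = 20400 km.

r₂ = 20400 km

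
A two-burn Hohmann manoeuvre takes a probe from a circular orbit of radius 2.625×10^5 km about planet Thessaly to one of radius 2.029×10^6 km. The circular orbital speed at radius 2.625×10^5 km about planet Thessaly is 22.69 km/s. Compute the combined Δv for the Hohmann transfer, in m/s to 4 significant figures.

Δv = 11760 m/s

From the circular-orbit relation v² = μ/r at r = 2.625×10^5 km: μ = v²r = (22.69)² × 2.625×10^5 = 1.35144×10^8 km³/s².
Semi-major axis of the transfer orbit: a_t = (2.625×10^5 + 2.029×10^6)/2 = 1.14575×10^6 km.
Circular speed at r₁: v₁ = √(μ/r₁) = √(1.35144×10^8/2.625×10^5) = 22.690 km/s.
Transfer-orbit speed at r₁ (vis-viva): v_p = √[μ(2/r₁ − 1/a_t)] = 30.195 km/s.
First burn Δv₁ = |v_p − v₁| = 7.505 km/s.
At r₂, v₂ = √(μ/r₂) = 8.161 km/s.
Transfer-orbit speed at r₂: v_a = √[μ(2/r₂ − 1/a_t)] = 3.906 km/s.
Second burn Δv₂ = |v₂ − v_a| = 4.255 km/s.
Δv = Δv₁ + Δv₂ = 7.505 + 4.255 = 11.76 km/s.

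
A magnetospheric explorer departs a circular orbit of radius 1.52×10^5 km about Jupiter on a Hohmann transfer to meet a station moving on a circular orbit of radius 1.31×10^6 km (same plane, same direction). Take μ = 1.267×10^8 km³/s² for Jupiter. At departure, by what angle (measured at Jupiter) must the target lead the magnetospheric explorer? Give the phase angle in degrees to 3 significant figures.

Semi-major axis of the transfer orbit: a_t = (1.520×10^5 + 1.310×10^6)/2 = 7.310×10^5 km.
Transfer time t = π√(a_t³/μ) = 1.74437×10^5 s.
Target angular speed ω₂ = √(μ/r₂³) = 7.50726×10^-6 rad/s.
Angle swept by the target during transfer: ω₂·t = 1.3095 rad = 75.03°.
Arrival is 180° from departure on the ellipse, so φ = 180° − 75.03° = 105°.

φ = 105°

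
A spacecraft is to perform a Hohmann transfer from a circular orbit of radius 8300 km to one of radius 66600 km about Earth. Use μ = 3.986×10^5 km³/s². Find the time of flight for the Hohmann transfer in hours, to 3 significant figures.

Semi-major axis of the transfer orbit: a_t = (8300 + 66600)/2 = 37450 km.
By Kepler's third law the transfer-orbit period is T = 2π√(a_t³/μ), so t = T/2 = 36060 s.
Converting: 36060 s ÷ 3600 s/hour = 10.0 hours.

t = 10.0 hours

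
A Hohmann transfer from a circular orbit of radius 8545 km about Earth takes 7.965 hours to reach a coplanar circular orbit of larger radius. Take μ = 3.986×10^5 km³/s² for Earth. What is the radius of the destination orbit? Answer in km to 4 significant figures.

Transfer time t = 7.965 hours = 28674 s, and t = π√(a_t³/μ).
So a_t = (μ t²/π²)^(1/3) = (3.986×10^5 × (28674)² / π²)^(1/3) = 32142 km.
Since a_t = (r₁ + r₂)/2, r₂ = 2a_t − r₁ = 2×32142 − 8545 = 55739 km.

r₂ = 55740 km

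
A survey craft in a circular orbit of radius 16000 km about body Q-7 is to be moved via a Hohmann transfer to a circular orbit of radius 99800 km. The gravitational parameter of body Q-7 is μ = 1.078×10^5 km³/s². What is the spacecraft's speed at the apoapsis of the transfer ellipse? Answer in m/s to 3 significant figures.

The Hohmann ellipse has a_t = (r₁ + r₂)/2 = 57900 km.
The apoapsis of the transfer ellipse is at r = 99800 km.
From the vis-viva equation, v = √[μ(2/r − 1/a_t)] = 0.5463 km/s.

v = 546 m/s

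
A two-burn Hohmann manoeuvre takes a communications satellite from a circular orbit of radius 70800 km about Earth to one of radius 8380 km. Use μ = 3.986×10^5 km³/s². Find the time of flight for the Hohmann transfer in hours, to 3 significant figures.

The Hohmann ellipse has a_t = (r₁ + r₂)/2 = 39590 km.
By Kepler's third law the transfer-orbit period is T = 2π√(a_t³/μ), so t = T/2 = 39200 s.
Converting: 39200 s ÷ 3600 s/hour = 10.9 hours.

t = 10.9 hours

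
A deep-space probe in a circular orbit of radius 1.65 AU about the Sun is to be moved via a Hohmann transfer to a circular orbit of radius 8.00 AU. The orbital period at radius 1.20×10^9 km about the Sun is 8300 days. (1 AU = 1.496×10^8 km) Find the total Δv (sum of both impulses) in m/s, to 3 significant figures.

Δv = 11000 m/s

From Kepler's third law T² = 4π²r³/μ at r = 1.20×10^9 km, T = 8300 days = 8300 × 86400 s = 7.1712×10^8 s: μ = 4π²r³/T² = 1.32654×10^11 km³/s².
In km: r₁ = 1.65 × 1.496×10^8 = 2.4684×10^8 km; r₂ = 8.00 × 1.496×10^8 = 1.1968×10^9 km.
The Hohmann ellipse has a_t = (r₁ + r₂)/2 = 7.2182×10^8 km.
Circular speed at r₁: v₁ = √(μ/r₁) = √(1.32654×10^11/2.4684×10^8) = 23.182 km/s.
Transfer-orbit speed at r₁ (v² = μ(2/r − 1/a)): v_p = √[μ(2/r₁ − 1/a_t)] = 29.850 km/s.
First burn Δv₁ = |v_p − v₁| = 6.668 km/s.
At r₂, v₂ = √(μ/r₂) = 10.528 km/s.
Transfer-orbit speed at r₂: v_a = √[μ(2/r₂ − 1/a_t)] = 6.1566 km/s.
Second burn Δv₂ = |v₂ − v_a| = 4.371 km/s.
Δv = Δv₁ + Δv₂ = 6.668 + 4.371 = 11.04 km/s.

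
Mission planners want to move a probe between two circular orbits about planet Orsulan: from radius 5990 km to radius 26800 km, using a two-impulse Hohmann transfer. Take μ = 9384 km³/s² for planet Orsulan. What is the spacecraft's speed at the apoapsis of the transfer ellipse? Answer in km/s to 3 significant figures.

v = 0.358 km/s

Semi-major axis of the transfer orbit: a_t = (5990 + 26800)/2 = 16395 km.
At apoapsis, r = 26800 km.
From the vis-viva equation, v = √[μ(2/r − 1/a_t)] = 0.3577 km/s.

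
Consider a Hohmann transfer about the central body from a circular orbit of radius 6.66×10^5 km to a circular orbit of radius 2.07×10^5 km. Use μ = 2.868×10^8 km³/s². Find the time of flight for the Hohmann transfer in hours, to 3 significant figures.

Semi-major axis of the transfer orbit: a_t = (6.660×10^5 + 2.070×10^5)/2 = 4.365×10^5 km.
Half the transfer-orbit period gives t = π√(a_t³/μ) = 53500 s.
Converting: 53500 s ÷ 3600 s/hour = 14.9 hours.

t = 14.9 hours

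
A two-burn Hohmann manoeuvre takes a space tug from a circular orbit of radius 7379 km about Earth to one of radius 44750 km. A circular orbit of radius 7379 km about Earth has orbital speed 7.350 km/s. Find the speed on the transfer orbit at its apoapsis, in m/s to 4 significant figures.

From the circular-orbit relation v² = μ/r at r = 7379 km: μ = v²r = (7.350)² × 7379 = 3.98632×10^5 km³/s².
Semi-major axis of the transfer orbit: a_t = (7379 + 44750)/2 = 26064.5 km.
At apoapsis, r = 44750 km.
Applying v² = μ(2/r − 1/a_t): v = 1.588 km/s.

v = 1588 m/s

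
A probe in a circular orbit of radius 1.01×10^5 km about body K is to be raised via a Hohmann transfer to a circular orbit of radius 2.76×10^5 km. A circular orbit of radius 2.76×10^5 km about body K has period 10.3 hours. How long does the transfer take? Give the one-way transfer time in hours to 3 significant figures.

From Kepler's third law T² = 4π²r³/μ at r = 2.76×10^5 km, T = 10.3 hours = 10.3 × 3600 s = 37080 s: μ = 4π²r³/T² = 6.03681×10^8 km³/s².
Transfer-ellipse semi-major axis a_t = (r₁ + r₂)/2 = (1.010×10^5 + 2.760×10^5)/2 = 1.885×10^5 km.
By Kepler's third law the transfer-orbit period is T = 2π√(a_t³/μ), so t = T/2 = 10460 s.
Converting: 10460 s ÷ 3600 s/hour = 2.91 hours.

t = 2.91 hours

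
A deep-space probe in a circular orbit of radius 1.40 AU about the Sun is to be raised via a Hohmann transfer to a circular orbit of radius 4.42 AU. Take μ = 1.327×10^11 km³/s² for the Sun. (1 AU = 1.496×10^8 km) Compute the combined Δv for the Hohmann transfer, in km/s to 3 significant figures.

Δv = 10.2 km/s

In km: r₁ = 1.40 × 1.496×10^8 = 2.0944×10^8 km; r₂ = 4.42 × 1.496×10^8 = 6.61232×10^8 km.
Transfer-ellipse semi-major axis a_t = (r₁ + r₂)/2 = (2.0944×10^8 + 6.61232×10^8)/2 = 4.35336×10^8 km.
Circular speed at r₁: v₁ = √(μ/r₁) = √(1.327×10^11/2.0944×10^8) = 25.171 km/s.
On the transfer ellipse at r₁, vis-viva equation gives v_p = √[μ(2/r₁ − 1/a_t)] = 31.022 km/s.
First burn Δv₁ = |v_p − v₁| = 5.851 km/s.
Circular speed at r₂: v₂ = √(μ/r₂) = 14.166 km/s.
Transfer-orbit speed at r₂: v_a = √[μ(2/r₂ − 1/a_t)] = 9.8260 km/s.
Second burn Δv₂ = |v₂ − v_a| = 4.340 km/s.
Δv = Δv₁ + Δv₂ = 5.851 + 4.340 = 10.19 km/s.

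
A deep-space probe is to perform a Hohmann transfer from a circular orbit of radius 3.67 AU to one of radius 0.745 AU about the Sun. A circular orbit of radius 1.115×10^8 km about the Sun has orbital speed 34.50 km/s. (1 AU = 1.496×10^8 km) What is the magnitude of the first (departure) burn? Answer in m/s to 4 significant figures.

From the circular-orbit relation v² = μ/r at r = 1.115×10^8 km: μ = v²r = (34.50)² × 1.115×10^8 = 1.32713×10^11 km³/s².
In km: r₁ = 3.67 × 1.496×10^8 = 5.49032×10^8 km; r₂ = 0.745 × 1.496×10^8 = 1.11452×10^8 km.
The Hohmann ellipse has a_t = (r₁ + r₂)/2 = 3.30242×10^8 km.
Circular speed at r = 5.49032×10^8 km: v_c = √(μ/r) = 15.547 km/s.
Vis-viva on the transfer ellipse at r = 5.49032×10^8 km gives v_t = √[μ(2/r − 1/a_t)] = 9.0320 km/s.
Δv₁ = |v_t − v_c| = |9.0320 − 15.547| = 6.515 km/s.

Δv₁ = 6515 m/s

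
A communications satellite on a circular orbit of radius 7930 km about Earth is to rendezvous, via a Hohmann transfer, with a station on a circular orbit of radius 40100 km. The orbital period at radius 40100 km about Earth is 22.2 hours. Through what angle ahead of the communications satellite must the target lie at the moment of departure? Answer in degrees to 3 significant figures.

φ = 96.6°

From Kepler's third law T² = 4π²r³/μ at r = 40100 km, T = 22.2 hours = 22.2 × 3600 s = 79920 s: μ = 4π²r³/T² = 3.98549×10^5 km³/s².
Transfer-ellipse semi-major axis a_t = (r₁ + r₂)/2 = (7930 + 40100)/2 = 24015 km.
Transfer time t = π√(a_t³/μ) = 18520 s.
The target's mean motion on its circular orbit is ω₂ = √(μ/r₂³) = 7.862×10^-5 rad/s.
Angle swept by the target during transfer: ω₂·t = 1.456 rad = 83.42°.
Arrival is 180° from departure on the ellipse, so φ = 180° − 83.42° = 96.6°.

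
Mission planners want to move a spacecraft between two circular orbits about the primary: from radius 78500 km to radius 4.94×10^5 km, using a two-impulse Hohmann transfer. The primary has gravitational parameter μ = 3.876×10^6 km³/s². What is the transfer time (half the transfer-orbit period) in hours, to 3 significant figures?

t = 67.9 hours

Transfer-ellipse semi-major axis a_t = (r₁ + r₂)/2 = (78500 + 4.940×10^5)/2 = 2.8625×10^5 km.
By Kepler's third law the transfer-orbit period is T = 2π√(a_t³/μ), so t = T/2 = 2.444×10^5 s.
Converting: 2.444×10^5 s ÷ 3600 s/hour = 67.9 hours.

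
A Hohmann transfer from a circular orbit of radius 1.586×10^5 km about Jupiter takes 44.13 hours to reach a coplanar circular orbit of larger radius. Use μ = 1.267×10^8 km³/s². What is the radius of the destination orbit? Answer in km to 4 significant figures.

r₂ = 1.215×10^6 km

Transfer time t = 44.13 hours = 1.58868×10^5 s, and t = π√(a_t³/μ).
So a_t = (μ t²/π²)^(1/3) = (1.267×10^8 × (1.58868×10^5)² / π²)^(1/3) = 6.8683×10^5 km.
Since a_t = (r₁ + r₂)/2, r₂ = 2a_t − r₁ = 2×6.8683×10^5 − 1.586×10^5 = 1.21506×10^6 km.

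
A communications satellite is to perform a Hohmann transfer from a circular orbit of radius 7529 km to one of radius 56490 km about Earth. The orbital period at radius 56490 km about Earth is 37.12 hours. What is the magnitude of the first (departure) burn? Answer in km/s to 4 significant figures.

Δv₁ = 2.390 km/s

From Kepler's third law T² = 4π²r³/μ at r = 56490 km, T = 37.12 hours = 37.12 × 3600 s = 1.33632×10^5 s: μ = 4π²r³/T² = 3.98523×10^5 km³/s².
Transfer-ellipse semi-major axis a_t = (r₁ + r₂)/2 = (7529 + 56490)/2 = 32009.5 km.
Circular speed at r = 7529 km: v_c = √(μ/r) = 7.275 km/s.
Transfer-orbit speed at the same r (vis-viva, a = a_t): v_t = √[μ(2/r − 1/a_t)] = 9.665 km/s.
Δv₁ = |v_t − v_c| = |9.665 − 7.275| = 2.390 km/s.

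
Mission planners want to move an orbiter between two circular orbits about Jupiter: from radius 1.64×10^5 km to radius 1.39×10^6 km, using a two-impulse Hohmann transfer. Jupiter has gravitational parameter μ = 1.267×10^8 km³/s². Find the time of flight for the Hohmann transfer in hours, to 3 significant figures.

Transfer-ellipse semi-major axis a_t = (r₁ + r₂)/2 = (1.640×10^5 + 1.390×10^6)/2 = 7.770×10^5 km.
Transfer time t = π√(a_t³/μ) = π√((7.770×10^5)³ / 1.267×10^8) = 1.912×10^5 s.
Converting: 1.912×10^5 s ÷ 3600 s/hour = 53.1 hours.

t = 53.1 hours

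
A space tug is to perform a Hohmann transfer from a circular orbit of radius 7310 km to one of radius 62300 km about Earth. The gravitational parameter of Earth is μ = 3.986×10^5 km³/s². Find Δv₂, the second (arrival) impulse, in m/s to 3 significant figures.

Δv₂ = 1370 m/s

Semi-major axis of the transfer orbit: a_t = (7310 + 62300)/2 = 34805 km.
Circular speed at r = 62300 km: v_c = √(μ/r) = 2.529 km/s.
Transfer-orbit speed at the same r (vis-viva, a = a_t): v_t = √[μ(2/r − 1/a_t)] = 1.159 km/s.
Δv₂ = |v_t − v_c| = |1.159 − 2.529| = 1.370 km/s.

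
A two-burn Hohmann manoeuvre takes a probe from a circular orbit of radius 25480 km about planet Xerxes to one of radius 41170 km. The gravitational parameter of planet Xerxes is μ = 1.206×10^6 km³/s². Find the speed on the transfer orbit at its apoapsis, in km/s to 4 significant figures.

Semi-major axis of the transfer orbit: a_t = (25480 + 41170)/2 = 33325 km.
The apoapsis of the transfer ellipse is at r = 41170 km.
Applying v² = μ(2/r − 1/a_t): v = 4.733 km/s.

v = 4.733 km/s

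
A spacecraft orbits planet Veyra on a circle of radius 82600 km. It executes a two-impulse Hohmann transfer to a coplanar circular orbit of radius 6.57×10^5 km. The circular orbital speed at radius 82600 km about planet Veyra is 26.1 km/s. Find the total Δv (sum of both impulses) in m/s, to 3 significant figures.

From the circular-orbit relation v² = μ/r at r = 82600 km: μ = v²r = (26.1)² × 82600 = 5.62679×10^7 km³/s².
Semi-major axis of the transfer orbit: a_t = (82600 + 6.570×10^5)/2 = 3.698×10^5 km.
At r₁ the circular-orbit speed is v₁ = √(μ/r₁) = 26.100 km/s.
Transfer-orbit speed at r₁ (vis-viva): v_p = √[μ(2/r₁ − 1/a_t)] = 34.789 km/s.
First burn Δv₁ = |v_p − v₁| = 8.689 km/s.
At r₂, v₂ = √(μ/r₂) = 9.2544 km/s.
Transfer-orbit speed at r₂: v_a = √[μ(2/r₂ − 1/a_t)] = 4.3738 km/s.
Second burn Δv₂ = |v₂ − v_a| = 4.881 km/s.
Δv = Δv₁ + Δv₂ = 8.689 + 4.881 = 13.57 km/s.

Δv = 13600 m/s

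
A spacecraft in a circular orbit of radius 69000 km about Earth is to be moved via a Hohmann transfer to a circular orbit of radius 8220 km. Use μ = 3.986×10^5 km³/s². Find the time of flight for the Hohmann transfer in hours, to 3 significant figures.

t = 10.5 hours

Semi-major axis of the transfer orbit: a_t = (69000 + 8220)/2 = 38610 km.
By Kepler's third law the transfer-orbit period is T = 2π√(a_t³/μ), so t = T/2 = 37750 s.
Converting: 37750 s ÷ 3600 s/hour = 10.5 hours.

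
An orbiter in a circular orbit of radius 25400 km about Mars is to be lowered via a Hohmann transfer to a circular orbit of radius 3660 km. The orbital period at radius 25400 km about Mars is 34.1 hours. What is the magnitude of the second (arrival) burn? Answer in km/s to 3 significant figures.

From Kepler's third law T² = 4π²r³/μ at r = 25400 km, T = 34.1 hours = 34.1 × 3600 s = 1.2276×10^5 s: μ = 4π²r³/T² = 42928.6 km³/s².
The Hohmann ellipse has a_t = (r₁ + r₂)/2 = 14530 km.
Circular speed at r = 3660 km: v_c = √(μ/r) = 3.425 km/s.
Vis-viva on the transfer ellipse at r = 3660 km gives v_t = √[μ(2/r − 1/a_t)] = 4.528 km/s.
Δv₂ = |v_t − v_c| = |4.528 − 3.425| = 1.103 km/s.

Δv₂ = 1.10 km/s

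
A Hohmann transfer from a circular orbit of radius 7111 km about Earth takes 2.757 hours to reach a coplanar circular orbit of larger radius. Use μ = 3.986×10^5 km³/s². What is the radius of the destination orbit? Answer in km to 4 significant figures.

r₂ = 24580 km

Transfer time t = 2.757 hours = 9925.2 s, and t = π√(a_t³/μ).
So a_t = (μ t²/π²)^(1/3) = (3.986×10^5 × (9925.2)² / π²)^(1/3) = 15845 km.
Since a_t = (r₁ + r₂)/2, r₂ = 2a_t − r₁ = 2×15845 − 7111 = 24579 km.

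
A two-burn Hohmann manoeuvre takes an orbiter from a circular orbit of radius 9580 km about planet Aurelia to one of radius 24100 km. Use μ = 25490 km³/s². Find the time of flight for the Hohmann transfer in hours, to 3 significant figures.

Semi-major axis of the transfer orbit: a_t = (9580 + 24100)/2 = 16840 km.
By Kepler's third law the transfer-orbit period is T = 2π√(a_t³/μ), so t = T/2 = 43000 s.
Converting: 43000 s ÷ 3600 s/hour = 11.9 hours.

t = 11.9 hours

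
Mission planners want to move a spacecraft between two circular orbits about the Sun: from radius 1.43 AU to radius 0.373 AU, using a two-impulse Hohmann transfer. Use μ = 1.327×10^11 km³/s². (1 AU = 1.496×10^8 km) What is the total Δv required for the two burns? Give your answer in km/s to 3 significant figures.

In km: r₁ = 1.43 × 1.496×10^8 = 2.13928×10^8 km; r₂ = 0.373 × 1.496×10^8 = 5.58008×10^7 km.
The Hohmann ellipse has a_t = (r₁ + r₂)/2 = 1.348644×10^8 km.
Circular speed at r₁: v₁ = √(μ/r₁) = √(1.327×10^11/2.13928×10^8) = 24.9059 km/s.
On the transfer ellipse at r₁, vis-viva gives v_a = √[μ(2/r₁ − 1/a_t)] = 16.0204 km/s.
First burn Δv₁ = |v_a − v₁| = 8.8855 km/s.
Circular speed at r₂: v₂ = √(μ/r₂) = 48.766 km/s.
Transfer-orbit speed at r₂: v_p = √[μ(2/r₂ − 1/a_t)] = 61.419 km/s.
Second burn Δv₂ = |v₂ − v_p| = 12.653 km/s.
Δv = Δv₁ + Δv₂ = 8.8855 + 12.653 = 21.54 km/s.

Δv = 21.5 km/s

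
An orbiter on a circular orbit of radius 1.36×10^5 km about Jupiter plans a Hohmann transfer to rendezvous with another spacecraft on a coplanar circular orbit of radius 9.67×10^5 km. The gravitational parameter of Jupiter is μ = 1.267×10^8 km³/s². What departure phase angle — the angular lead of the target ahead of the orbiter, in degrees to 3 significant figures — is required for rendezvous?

Semi-major axis of the transfer orbit: a_t = (1.360×10^5 + 9.670×10^5)/2 = 5.515×10^5 km.
The half-period of the transfer ellipse is t = π√(a_t³/μ) = 1.1431×10^5 s.
Target angular speed ω₂ = √(μ/r₂³) = 1.1837×10^-5 rad/s.
Angle swept by the target during transfer: ω₂·t = 1.3531 rad = 77.53°.
The orbiter traverses 180° on the transfer ellipse, so the target must lead by 180° − 77.53° = 102°.

φ = 102°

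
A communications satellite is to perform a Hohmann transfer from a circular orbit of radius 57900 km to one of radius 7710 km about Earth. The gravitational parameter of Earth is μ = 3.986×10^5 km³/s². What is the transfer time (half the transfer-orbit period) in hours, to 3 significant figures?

Semi-major axis of the transfer orbit: a_t = (57900 + 7710)/2 = 32805 km.
By Kepler's third law the transfer-orbit period is T = 2π√(a_t³/μ), so t = T/2 = 29570 s.
Converting: 29570 s ÷ 3600 s/hour = 8.21 hours.

t = 8.21 hours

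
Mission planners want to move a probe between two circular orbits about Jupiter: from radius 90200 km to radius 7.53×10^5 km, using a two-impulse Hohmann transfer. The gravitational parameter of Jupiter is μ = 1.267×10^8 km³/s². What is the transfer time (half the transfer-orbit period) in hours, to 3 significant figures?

t = 21.2 hours

Transfer-ellipse semi-major axis a_t = (r₁ + r₂)/2 = (90200 + 7.530×10^5)/2 = 4.216×10^5 km.
By Kepler's third law the transfer-orbit period is T = 2π√(a_t³/μ), so t = T/2 = 76400 s.
Converting: 76400 s ÷ 3600 s/hour = 21.2 hours.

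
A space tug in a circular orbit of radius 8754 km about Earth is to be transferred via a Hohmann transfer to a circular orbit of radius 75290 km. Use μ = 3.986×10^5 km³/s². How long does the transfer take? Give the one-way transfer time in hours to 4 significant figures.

Semi-major axis of the transfer orbit: a_t = (8754 + 75290)/2 = 42022 km.
By Kepler's third law the transfer-orbit period is T = 2π√(a_t³/μ), so t = T/2 = 42860 s.
Converting: 42860 s ÷ 3600 s/hour = 11.91 hours.

t = 11.91 hours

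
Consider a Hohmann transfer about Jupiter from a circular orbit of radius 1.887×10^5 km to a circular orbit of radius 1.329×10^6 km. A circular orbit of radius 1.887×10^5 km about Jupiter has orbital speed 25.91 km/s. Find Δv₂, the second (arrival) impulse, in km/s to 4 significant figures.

Δv₂ = 4.895 km/s

From the circular-orbit relation v² = μ/r at r = 1.887×10^5 km: μ = v²r = (25.91)² × 1.887×10^5 = 1.26680×10^8 km³/s².
Semi-major axis of the transfer orbit: a_t = (1.887×10^5 + 1.329×10^6)/2 = 7.5885×10^5 km.
On the circular orbit at r = 1.329×10^6 km, v_c = √(μ/r) = 9.7632 km/s.
Vis-viva on the transfer ellipse at r = 1.329×10^6 km gives v_t = √[μ(2/r − 1/a_t)] = 4.8685 km/s.
Δv₂ = |v_t − v_c| = |4.8685 − 9.7632| = 4.895 km/s.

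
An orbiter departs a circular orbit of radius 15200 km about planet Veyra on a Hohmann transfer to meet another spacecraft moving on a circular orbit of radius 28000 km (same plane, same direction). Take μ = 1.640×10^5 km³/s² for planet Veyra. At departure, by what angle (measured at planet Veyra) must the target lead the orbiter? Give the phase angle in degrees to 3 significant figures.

Semi-major axis of the transfer orbit: a_t = (15200 + 28000)/2 = 21600 km.
Transfer time t = π√(a_t³/μ) = 24630 s.
The target's mean motion on its circular orbit is ω₂ = √(μ/r₂³) = 8.643×10^-5 rad/s.
Angle swept by the target during transfer: ω₂·t = 2.129 rad = 122.0°.
Arrival is 180° from departure on the ellipse, so φ = 180° − 122.0° = 58.0°.

φ = 58.0°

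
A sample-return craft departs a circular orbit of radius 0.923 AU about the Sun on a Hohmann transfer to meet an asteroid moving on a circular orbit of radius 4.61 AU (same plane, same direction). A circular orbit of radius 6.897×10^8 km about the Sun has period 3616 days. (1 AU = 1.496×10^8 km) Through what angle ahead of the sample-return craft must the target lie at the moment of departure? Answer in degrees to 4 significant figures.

From Kepler's third law T² = 4π²r³/μ at r = 6.897×10^8 km, T = 3616 days = 3616 × 86400 s = 3.124224×10^8 s: μ = 4π²r³/T² = 1.32695×10^11 km³/s².
In km: r₁ = 0.923 × 1.496×10^8 = 1.380808×10^8 km; r₂ = 4.61 × 1.496×10^8 = 6.89656×10^8 km.
Semi-major axis of the transfer orbit: a_t = (1.380808×10^8 + 6.89656×10^8)/2 = 4.138684×10^8 km.
Transfer time t = π√(a_t³/μ) = 7.2613×10^7 s.
The target's mean motion on its circular orbit is ω₂ = √(μ/r₂³) = 2.0113×10^-8 rad/s.
Angle swept by the target during transfer: ω₂·t = 1.4605 rad = 83.68°.
Arrival is 180° from departure on the ellipse, so φ = 180° − 83.68° = 96.32°.

φ = 96.32°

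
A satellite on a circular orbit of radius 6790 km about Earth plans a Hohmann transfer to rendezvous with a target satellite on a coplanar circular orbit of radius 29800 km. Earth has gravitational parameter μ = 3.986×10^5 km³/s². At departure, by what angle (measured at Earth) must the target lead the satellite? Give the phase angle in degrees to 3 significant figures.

φ = 93.4°

Transfer-ellipse semi-major axis a_t = (r₁ + r₂)/2 = (6790 + 29800)/2 = 18295 km.
The half-period of the transfer ellipse is t = π√(a_t³/μ) = 12313 s.
The target's mean motion on its circular orbit is ω₂ = √(μ/r₂³) = 1.2273×10^-4 rad/s.
Angle swept by the target during transfer: ω₂·t = 1.5112 rad = 86.59°.
Arrival is 180° from departure on the ellipse, so φ = 180° − 86.59° = 93.4°.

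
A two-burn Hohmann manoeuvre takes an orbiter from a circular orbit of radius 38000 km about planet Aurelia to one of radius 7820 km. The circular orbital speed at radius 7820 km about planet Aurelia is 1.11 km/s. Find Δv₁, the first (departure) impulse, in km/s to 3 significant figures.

From the circular-orbit relation v² = μ/r at r = 7820 km: μ = v²r = (1.11)² × 7820 = 9635.02 km³/s².
Semi-major axis of the transfer orbit: a_t = (38000 + 7820)/2 = 22910 km.
Circular speed at r = 38000 km: v_c = √(μ/r) = 0.503541 km/s.
Vis-viva on the transfer ellipse at r = 38000 km gives v_t = √[μ(2/r − 1/a_t)] = 0.294188 km/s.
Δv₁ = |v_t − v_c| = |0.294188 − 0.503541| = 0.2094 km/s.

Δv₁ = 0.209 km/s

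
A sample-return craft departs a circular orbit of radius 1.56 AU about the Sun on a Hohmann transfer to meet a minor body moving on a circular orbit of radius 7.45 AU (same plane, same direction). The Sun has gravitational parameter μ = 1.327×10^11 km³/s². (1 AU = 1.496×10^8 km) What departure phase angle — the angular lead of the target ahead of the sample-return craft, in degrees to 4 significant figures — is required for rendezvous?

In km: r₁ = 1.56 × 1.496×10^8 = 2.33376×10^8 km; r₂ = 7.45 × 1.496×10^8 = 1.11452×10^9 km.
Semi-major axis of the transfer orbit: a_t = (2.33376×10^8 + 1.11452×10^9)/2 = 6.73948×10^8 km.
The half-period of the transfer ellipse is t = π√(a_t³/μ) = 1.509×10^8 s.
Target angular speed ω₂ = √(μ/r₂³) = 9.790×10^-9 rad/s.
Angle swept by the target during transfer: ω₂·t = 1.4773 rad = 84.64°.
Arrival is 180° from departure on the ellipse, so φ = 180° − 84.64° = 95.36°.

φ = 95.36°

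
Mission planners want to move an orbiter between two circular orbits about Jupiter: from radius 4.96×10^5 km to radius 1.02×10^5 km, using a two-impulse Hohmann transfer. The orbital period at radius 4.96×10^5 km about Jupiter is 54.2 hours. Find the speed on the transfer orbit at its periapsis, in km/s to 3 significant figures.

v = 45.4 km/s

From Kepler's third law T² = 4π²r³/μ at r = 4.96×10^5 km, T = 54.2 hours = 54.2 × 3600 s = 1.9512×10^5 s: μ = 4π²r³/T² = 1.26532×10^8 km³/s².
Transfer-ellipse semi-major axis a_t = (r₁ + r₂)/2 = (4.960×10^5 + 1.020×10^5)/2 = 2.990×10^5 km.
At periapsis, r = 1.020×10^5 km.
From the vis-viva equation, v = √[μ(2/r − 1/a_t)] = 45.36 km/s.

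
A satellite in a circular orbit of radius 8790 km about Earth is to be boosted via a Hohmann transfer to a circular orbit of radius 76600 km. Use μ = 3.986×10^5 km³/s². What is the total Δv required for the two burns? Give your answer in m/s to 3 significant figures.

Δv = 3530 m/s

Semi-major axis of the transfer orbit: a_t = (8790 + 76600)/2 = 42695 km.
At r₁ the circular-orbit speed is v₁ = √(μ/r₁) = 6.734 km/s.
Transfer-orbit speed at r₁ (vis-viva equation): v_p = √[μ(2/r₁ − 1/a_t)] = 9.020 km/s.
First burn Δv₁ = |v_p − v₁| = 2.286 km/s.
Circular speed at r₂: v₂ = √(μ/r₂) = 2.281 km/s.
Transfer-orbit speed at r₂: v_a = √[μ(2/r₂ − 1/a_t)] = 1.035 km/s.
Second burn Δv₂ = |v₂ − v_a| = 1.246 km/s.
Δv = Δv₁ + Δv₂ = 2.286 + 1.246 = 3.532 km/s.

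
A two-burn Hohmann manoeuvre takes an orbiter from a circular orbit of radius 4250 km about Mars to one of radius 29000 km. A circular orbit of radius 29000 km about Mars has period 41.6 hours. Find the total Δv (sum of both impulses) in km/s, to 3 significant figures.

Δv = 1.62 km/s

From Kepler's third law T² = 4π²r³/μ at r = 29000 km, T = 41.6 hours = 41.6 × 3600 s = 1.4976×10^5 s: μ = 4π²r³/T² = 42930.1 km³/s².
Semi-major axis of the transfer orbit: a_t = (4250 + 29000)/2 = 16625 km.
At r₁ the circular-orbit speed is v₁ = √(μ/r₁) = 3.1782 km/s.
Transfer-orbit speed at r₁ (vis-viva equation): v_p = √[μ(2/r₁ − 1/a_t)] = 4.1976 km/s.
First burn Δv₁ = |v_p − v₁| = 1.0194 km/s.
Circular speed at r₂: v₂ = √(μ/r₂) = 1.2167 km/s.
Transfer-orbit speed at r₂: v_a = √[μ(2/r₂ − 1/a_t)] = 0.61517 km/s.
Second burn Δv₂ = |v₂ − v_a| = 0.60153 km/s.
Δv = Δv₁ + Δv₂ = 1.0194 + 0.60153 = 1.621 km/s.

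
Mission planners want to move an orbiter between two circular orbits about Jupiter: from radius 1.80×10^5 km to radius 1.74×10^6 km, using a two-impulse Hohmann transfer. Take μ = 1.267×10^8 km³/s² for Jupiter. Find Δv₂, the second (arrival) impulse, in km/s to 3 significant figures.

Transfer-ellipse semi-major axis a_t = (r₁ + r₂)/2 = (1.800×10^5 + 1.740×10^6)/2 = 9.600×10^5 km.
On the circular orbit at r = 1.740×10^6 km, v_c = √(μ/r) = 8.533 km/s.
Transfer-orbit speed at the same r (vis-viva, a = a_t): v_t = √[μ(2/r − 1/a_t)] = 3.695 km/s.
Δv₂ = |v_t − v_c| = |3.695 − 8.533| = 4.838 km/s.

Δv₂ = 4.84 km/s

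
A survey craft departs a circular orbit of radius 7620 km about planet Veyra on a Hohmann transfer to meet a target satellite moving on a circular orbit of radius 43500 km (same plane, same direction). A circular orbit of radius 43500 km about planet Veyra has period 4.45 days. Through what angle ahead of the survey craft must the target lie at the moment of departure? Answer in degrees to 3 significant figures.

φ = 98.9°

From Kepler's third law T² = 4π²r³/μ at r = 43500 km, T = 4.45 days = 4.45 × 86400 s = 3.8448×10^5 s: μ = 4π²r³/T² = 21982.6 km³/s².
Transfer-ellipse semi-major axis a_t = (r₁ + r₂)/2 = (7620 + 43500)/2 = 25560 km.
The half-period of the transfer ellipse is t = π√(a_t³/μ) = 86590 s.
The target's mean motion on its circular orbit is ω₂ = √(μ/r₂³) = 1.634×10^-5 rad/s.
Angle swept by the target during transfer: ω₂·t = 1.415 rad = 81.07°.
Arrival is 180° from departure on the ellipse, so φ = 180° − 81.07° = 98.9°.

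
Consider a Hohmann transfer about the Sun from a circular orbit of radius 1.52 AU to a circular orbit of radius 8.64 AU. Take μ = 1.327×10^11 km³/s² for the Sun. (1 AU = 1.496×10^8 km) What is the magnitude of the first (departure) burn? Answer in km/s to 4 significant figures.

Δv₁ = 7.347 km/s

In km: r₁ = 1.52 × 1.496×10^8 = 2.27392×10^8 km; r₂ = 8.64 × 1.496×10^8 = 1.292544×10^9 km.
Semi-major axis of the transfer orbit: a_t = (2.27392×10^8 + 1.292544×10^9)/2 = 7.59968×10^8 km.
Circular speed at r = 2.27392×10^8 km: v_c = √(μ/r) = 24.1573 km/s.
Transfer-orbit speed at the same r (vis-viva, a = a_t): v_t = √[μ(2/r − 1/a_t)] = 31.5045 km/s.
Δv₁ = |v_t − v_c| = |31.5045 − 24.1573| = 7.347 km/s.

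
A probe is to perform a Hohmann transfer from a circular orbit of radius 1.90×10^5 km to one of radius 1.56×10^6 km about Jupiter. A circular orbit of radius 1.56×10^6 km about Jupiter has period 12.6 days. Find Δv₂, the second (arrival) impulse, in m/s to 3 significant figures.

Δv₂ = 4810 m/s

From Kepler's third law T² = 4π²r³/μ at r = 1.56×10^6 km, T = 12.6 days = 12.6 × 86400 s = 1.08864×10^6 s: μ = 4π²r³/T² = 1.26463×10^8 km³/s².
Transfer-ellipse semi-major axis a_t = (r₁ + r₂)/2 = (1.900×10^5 + 1.560×10^6)/2 = 8.750×10^5 km.
Circular speed at r = 1.560×10^6 km: v_c = √(μ/r) = 9.004 km/s.
Transfer-orbit speed at the same r (vis-viva, a = a_t): v_t = √[μ(2/r − 1/a_t)] = 4.196 km/s.
Δv₂ = |v_t − v_c| = |4.196 − 9.004| = 4.808 km/s.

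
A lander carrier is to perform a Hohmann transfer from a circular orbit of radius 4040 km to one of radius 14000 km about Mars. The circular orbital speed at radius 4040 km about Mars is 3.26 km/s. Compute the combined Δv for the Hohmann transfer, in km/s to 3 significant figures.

Δv = 1.38 km/s

From the circular-orbit relation v² = μ/r at r = 4040 km: μ = v²r = (3.26)² × 4040 = 42935.5 km³/s².
Semi-major axis of the transfer orbit: a_t = (4040 + 14000)/2 = 9020 km.
At r₁ the circular-orbit speed is v₁ = √(μ/r₁) = 3.2600 km/s.
Transfer-orbit speed at r₁ (v² = μ(2/r − 1/a)): v_p = √[μ(2/r₁ − 1/a_t)] = 4.0614 km/s.
First burn Δv₁ = |v_p − v₁| = 0.8014 km/s.
Circular speed at r₂: v₂ = √(μ/r₂) = 1.7512 km/s.
Transfer-orbit speed at r₂: v_a = √[μ(2/r₂ − 1/a_t)] = 1.1720 km/s.
Second burn Δv₂ = |v₂ − v_a| = 0.5792 km/s.
Δv = Δv₁ + Δv₂ = 0.8014 + 0.5792 = 1.381 km/s.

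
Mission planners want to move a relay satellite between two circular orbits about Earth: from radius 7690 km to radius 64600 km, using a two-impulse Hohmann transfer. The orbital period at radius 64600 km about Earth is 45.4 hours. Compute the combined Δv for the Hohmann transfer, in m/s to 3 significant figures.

Δv = 3760 m/s

From Kepler's third law T² = 4π²r³/μ at r = 64600 km, T = 45.4 hours = 45.4 × 3600 s = 1.6344×10^5 s: μ = 4π²r³/T² = 3.98419×10^5 km³/s².
The Hohmann ellipse has a_t = (r₁ + r₂)/2 = 36145 km.
At r₁ the circular-orbit speed is v₁ = √(μ/r₁) = 7.198 km/s.
Transfer-orbit speed at r₁ (v² = μ(2/r − 1/a)): v_p = √[μ(2/r₁ − 1/a_t)] = 9.623 km/s.
First burn Δv₁ = |v_p − v₁| = 2.425 km/s.
At r₂, v₂ = √(μ/r₂) = 2.483 km/s.
Transfer-orbit speed at r₂: v_a = √[μ(2/r₂ − 1/a_t)] = 1.145 km/s.
Second burn Δv₂ = |v₂ − v_a| = 1.338 km/s.
Total Δv = Δv₁ + Δv₂ = 3.763 km/s.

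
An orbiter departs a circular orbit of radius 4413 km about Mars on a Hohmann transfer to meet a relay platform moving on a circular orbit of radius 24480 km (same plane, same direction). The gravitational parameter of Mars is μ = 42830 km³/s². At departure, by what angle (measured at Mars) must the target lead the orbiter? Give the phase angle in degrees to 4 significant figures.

Semi-major axis of the transfer orbit: a_t = (4413 + 24480)/2 = 14446.5 km.
Transfer time t = π√(a_t³/μ) = 26360 s.
The target's mean motion on its circular orbit is ω₂ = √(μ/r₂³) = 5.403×10^-5 rad/s.
Angle swept by the target during transfer: ω₂·t = 1.4242 rad = 81.60°.
Arrival is 180° from departure on the ellipse, so φ = 180° − 81.60° = 98.40°.

φ = 98.40°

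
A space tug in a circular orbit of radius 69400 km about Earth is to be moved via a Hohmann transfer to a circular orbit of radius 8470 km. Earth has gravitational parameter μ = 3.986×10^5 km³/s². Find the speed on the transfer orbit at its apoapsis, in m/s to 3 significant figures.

Semi-major axis of the transfer orbit: a_t = (69400 + 8470)/2 = 38935 km.
The apoapsis of the transfer ellipse is at r = 69400 km.
Applying v² = μ(2/r − 1/a_t): v = 1.118 km/s.

v = 1120 m/s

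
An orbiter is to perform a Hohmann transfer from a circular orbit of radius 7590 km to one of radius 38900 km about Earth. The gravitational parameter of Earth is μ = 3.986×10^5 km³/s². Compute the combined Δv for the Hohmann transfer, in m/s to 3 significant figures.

Δv = 3500 m/s

The Hohmann ellipse has a_t = (r₁ + r₂)/2 = 23245 km.
Circular speed at r₁: v₁ = √(μ/r₁) = √(3.986×10^5/7590) = 7.247 km/s.
On the transfer ellipse at r₁, v² = μ(2/r − 1/a) gives v_p = √[μ(2/r₁ − 1/a_t)] = 9.375 km/s.
First burn Δv₁ = |v_p − v₁| = 2.128 km/s.
Circular speed at r₂: v₂ = √(μ/r₂) = 3.201 km/s.
Transfer-orbit speed at r₂: v_a = √[μ(2/r₂ − 1/a_t)] = 1.829 km/s.
Second burn Δv₂ = |v₂ − v_a| = 1.372 km/s.
Δv = Δv₁ + Δv₂ = 2.128 + 1.372 = 3.500 km/s.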